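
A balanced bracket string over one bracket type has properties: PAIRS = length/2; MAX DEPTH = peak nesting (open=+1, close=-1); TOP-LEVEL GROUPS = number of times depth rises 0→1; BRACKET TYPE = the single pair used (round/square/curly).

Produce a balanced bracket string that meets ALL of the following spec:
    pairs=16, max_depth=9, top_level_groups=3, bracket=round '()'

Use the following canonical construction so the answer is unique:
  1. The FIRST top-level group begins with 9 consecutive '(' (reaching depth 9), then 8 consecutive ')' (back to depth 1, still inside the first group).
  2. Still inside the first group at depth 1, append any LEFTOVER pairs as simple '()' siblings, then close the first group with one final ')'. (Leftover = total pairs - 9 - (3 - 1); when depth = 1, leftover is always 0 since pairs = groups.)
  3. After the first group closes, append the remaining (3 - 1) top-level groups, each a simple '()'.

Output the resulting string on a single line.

Answer: ((((((((())))))))()()()()())()()

Derivation:
Spec: pairs=16 depth=9 groups=3
Leftover pairs = 16 - 9 - (3-1) = 5
First group: deep chain of depth 9 + 5 sibling pairs
Remaining 2 groups: simple '()' each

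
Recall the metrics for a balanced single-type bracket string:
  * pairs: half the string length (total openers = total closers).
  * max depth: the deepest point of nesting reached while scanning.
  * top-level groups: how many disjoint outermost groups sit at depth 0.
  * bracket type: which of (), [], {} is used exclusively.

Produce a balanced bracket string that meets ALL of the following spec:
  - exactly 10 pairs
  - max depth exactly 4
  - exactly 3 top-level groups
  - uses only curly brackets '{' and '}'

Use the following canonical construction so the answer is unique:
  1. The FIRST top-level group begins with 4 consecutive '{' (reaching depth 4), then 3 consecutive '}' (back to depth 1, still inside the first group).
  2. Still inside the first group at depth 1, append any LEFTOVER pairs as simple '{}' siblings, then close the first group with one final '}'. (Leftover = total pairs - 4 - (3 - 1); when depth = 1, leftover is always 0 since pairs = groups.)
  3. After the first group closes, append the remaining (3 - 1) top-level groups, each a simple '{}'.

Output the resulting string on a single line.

Answer: {{{{}}}{}{}{}{}}{}{}

Derivation:
Spec: pairs=10 depth=4 groups=3
Leftover pairs = 10 - 4 - (3-1) = 4
First group: deep chain of depth 4 + 4 sibling pairs
Remaining 2 groups: simple '{}' each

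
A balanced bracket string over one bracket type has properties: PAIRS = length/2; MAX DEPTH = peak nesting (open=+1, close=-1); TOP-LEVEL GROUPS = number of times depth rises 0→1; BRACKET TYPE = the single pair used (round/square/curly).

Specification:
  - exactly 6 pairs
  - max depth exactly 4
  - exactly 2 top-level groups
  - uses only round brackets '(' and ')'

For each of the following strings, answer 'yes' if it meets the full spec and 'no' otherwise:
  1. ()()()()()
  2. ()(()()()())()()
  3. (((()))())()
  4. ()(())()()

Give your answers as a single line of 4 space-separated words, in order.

String 1 '()()()()()': depth seq [1 0 1 0 1 0 1 0 1 0]
  -> pairs=5 depth=1 groups=5 -> no
String 2 '()(()()()())()()': depth seq [1 0 1 2 1 2 1 2 1 2 1 0 1 0 1 0]
  -> pairs=8 depth=2 groups=4 -> no
String 3 '(((()))())()': depth seq [1 2 3 4 3 2 1 2 1 0 1 0]
  -> pairs=6 depth=4 groups=2 -> yes
String 4 '()(())()()': depth seq [1 0 1 2 1 0 1 0 1 0]
  -> pairs=5 depth=2 groups=4 -> no

Answer: no no yes no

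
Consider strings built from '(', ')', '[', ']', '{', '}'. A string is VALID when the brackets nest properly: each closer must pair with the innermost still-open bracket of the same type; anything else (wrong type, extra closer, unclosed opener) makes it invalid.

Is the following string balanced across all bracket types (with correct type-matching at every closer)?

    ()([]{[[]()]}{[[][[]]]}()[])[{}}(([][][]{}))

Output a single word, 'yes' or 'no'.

Answer: no

Derivation:
pos 0: push '('; stack = (
pos 1: ')' matches '('; pop; stack = (empty)
pos 2: push '('; stack = (
pos 3: push '['; stack = ([
pos 4: ']' matches '['; pop; stack = (
pos 5: push '{'; stack = ({
pos 6: push '['; stack = ({[
pos 7: push '['; stack = ({[[
pos 8: ']' matches '['; pop; stack = ({[
pos 9: push '('; stack = ({[(
pos 10: ')' matches '('; pop; stack = ({[
pos 11: ']' matches '['; pop; stack = ({
pos 12: '}' matches '{'; pop; stack = (
pos 13: push '{'; stack = ({
pos 14: push '['; stack = ({[
pos 15: push '['; stack = ({[[
pos 16: ']' matches '['; pop; stack = ({[
pos 17: push '['; stack = ({[[
pos 18: push '['; stack = ({[[[
pos 19: ']' matches '['; pop; stack = ({[[
pos 20: ']' matches '['; pop; stack = ({[
pos 21: ']' matches '['; pop; stack = ({
pos 22: '}' matches '{'; pop; stack = (
pos 23: push '('; stack = ((
pos 24: ')' matches '('; pop; stack = (
pos 25: push '['; stack = ([
pos 26: ']' matches '['; pop; stack = (
pos 27: ')' matches '('; pop; stack = (empty)
pos 28: push '['; stack = [
pos 29: push '{'; stack = [{
pos 30: '}' matches '{'; pop; stack = [
pos 31: saw closer '}' but top of stack is '[' (expected ']') → INVALID
Verdict: type mismatch at position 31: '}' closes '[' → no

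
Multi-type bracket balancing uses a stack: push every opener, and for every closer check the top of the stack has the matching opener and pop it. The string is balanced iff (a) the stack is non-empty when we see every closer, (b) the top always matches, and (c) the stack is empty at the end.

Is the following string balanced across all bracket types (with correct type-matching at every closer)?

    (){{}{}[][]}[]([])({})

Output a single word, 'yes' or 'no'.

Answer: yes

Derivation:
pos 0: push '('; stack = (
pos 1: ')' matches '('; pop; stack = (empty)
pos 2: push '{'; stack = {
pos 3: push '{'; stack = {{
pos 4: '}' matches '{'; pop; stack = {
pos 5: push '{'; stack = {{
pos 6: '}' matches '{'; pop; stack = {
pos 7: push '['; stack = {[
pos 8: ']' matches '['; pop; stack = {
pos 9: push '['; stack = {[
pos 10: ']' matches '['; pop; stack = {
pos 11: '}' matches '{'; pop; stack = (empty)
pos 12: push '['; stack = [
pos 13: ']' matches '['; pop; stack = (empty)
pos 14: push '('; stack = (
pos 15: push '['; stack = ([
pos 16: ']' matches '['; pop; stack = (
pos 17: ')' matches '('; pop; stack = (empty)
pos 18: push '('; stack = (
pos 19: push '{'; stack = ({
pos 20: '}' matches '{'; pop; stack = (
pos 21: ')' matches '('; pop; stack = (empty)
end: stack empty → VALID
Verdict: properly nested → yes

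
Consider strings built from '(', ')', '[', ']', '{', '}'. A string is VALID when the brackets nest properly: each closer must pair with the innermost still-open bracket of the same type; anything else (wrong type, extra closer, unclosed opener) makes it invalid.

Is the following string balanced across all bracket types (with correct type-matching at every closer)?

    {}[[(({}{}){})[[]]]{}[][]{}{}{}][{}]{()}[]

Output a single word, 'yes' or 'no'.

pos 0: push '{'; stack = {
pos 1: '}' matches '{'; pop; stack = (empty)
pos 2: push '['; stack = [
pos 3: push '['; stack = [[
pos 4: push '('; stack = [[(
pos 5: push '('; stack = [[((
pos 6: push '{'; stack = [[(({
pos 7: '}' matches '{'; pop; stack = [[((
pos 8: push '{'; stack = [[(({
pos 9: '}' matches '{'; pop; stack = [[((
pos 10: ')' matches '('; pop; stack = [[(
pos 11: push '{'; stack = [[({
pos 12: '}' matches '{'; pop; stack = [[(
pos 13: ')' matches '('; pop; stack = [[
pos 14: push '['; stack = [[[
pos 15: push '['; stack = [[[[
pos 16: ']' matches '['; pop; stack = [[[
pos 17: ']' matches '['; pop; stack = [[
pos 18: ']' matches '['; pop; stack = [
pos 19: push '{'; stack = [{
pos 20: '}' matches '{'; pop; stack = [
pos 21: push '['; stack = [[
pos 22: ']' matches '['; pop; stack = [
pos 23: push '['; stack = [[
pos 24: ']' matches '['; pop; stack = [
pos 25: push '{'; stack = [{
pos 26: '}' matches '{'; pop; stack = [
pos 27: push '{'; stack = [{
pos 28: '}' matches '{'; pop; stack = [
pos 29: push '{'; stack = [{
pos 30: '}' matches '{'; pop; stack = [
pos 31: ']' matches '['; pop; stack = (empty)
pos 32: push '['; stack = [
pos 33: push '{'; stack = [{
pos 34: '}' matches '{'; pop; stack = [
pos 35: ']' matches '['; pop; stack = (empty)
pos 36: push '{'; stack = {
pos 37: push '('; stack = {(
pos 38: ')' matches '('; pop; stack = {
pos 39: '}' matches '{'; pop; stack = (empty)
pos 40: push '['; stack = [
pos 41: ']' matches '['; pop; stack = (empty)
end: stack empty → VALID
Verdict: properly nested → yes

Answer: yes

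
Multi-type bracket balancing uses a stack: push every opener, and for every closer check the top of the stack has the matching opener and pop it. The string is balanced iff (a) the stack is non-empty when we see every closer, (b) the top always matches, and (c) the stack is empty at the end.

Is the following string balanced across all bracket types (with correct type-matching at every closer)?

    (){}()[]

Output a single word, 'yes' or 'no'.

pos 0: push '('; stack = (
pos 1: ')' matches '('; pop; stack = (empty)
pos 2: push '{'; stack = {
pos 3: '}' matches '{'; pop; stack = (empty)
pos 4: push '('; stack = (
pos 5: ')' matches '('; pop; stack = (empty)
pos 6: push '['; stack = [
pos 7: ']' matches '['; pop; stack = (empty)
end: stack empty → VALID
Verdict: properly nested → yes

Answer: yes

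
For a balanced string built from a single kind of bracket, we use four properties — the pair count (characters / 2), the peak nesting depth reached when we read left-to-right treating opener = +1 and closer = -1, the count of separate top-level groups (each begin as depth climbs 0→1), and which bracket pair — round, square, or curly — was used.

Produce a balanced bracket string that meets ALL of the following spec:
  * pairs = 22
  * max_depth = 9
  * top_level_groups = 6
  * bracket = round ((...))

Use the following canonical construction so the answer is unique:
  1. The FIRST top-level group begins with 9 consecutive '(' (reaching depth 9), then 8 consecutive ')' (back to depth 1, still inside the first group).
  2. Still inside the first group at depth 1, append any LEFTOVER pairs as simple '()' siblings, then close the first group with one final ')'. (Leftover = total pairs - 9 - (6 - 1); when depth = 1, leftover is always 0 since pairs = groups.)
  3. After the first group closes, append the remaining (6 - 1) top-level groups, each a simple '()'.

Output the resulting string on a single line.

Spec: pairs=22 depth=9 groups=6
Leftover pairs = 22 - 9 - (6-1) = 8
First group: deep chain of depth 9 + 8 sibling pairs
Remaining 5 groups: simple '()' each

Answer: ((((((((())))))))()()()()()()()())()()()()()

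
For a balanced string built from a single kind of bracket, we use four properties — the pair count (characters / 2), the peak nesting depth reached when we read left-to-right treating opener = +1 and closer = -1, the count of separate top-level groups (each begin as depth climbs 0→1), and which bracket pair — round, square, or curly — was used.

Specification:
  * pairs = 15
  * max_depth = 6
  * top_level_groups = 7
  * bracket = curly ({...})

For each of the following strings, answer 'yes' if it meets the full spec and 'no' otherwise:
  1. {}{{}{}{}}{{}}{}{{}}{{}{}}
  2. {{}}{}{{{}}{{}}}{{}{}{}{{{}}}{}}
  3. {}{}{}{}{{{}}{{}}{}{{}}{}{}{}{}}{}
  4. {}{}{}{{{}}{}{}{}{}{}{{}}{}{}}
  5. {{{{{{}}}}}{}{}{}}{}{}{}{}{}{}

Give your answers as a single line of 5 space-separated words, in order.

String 1 '{}{{}{}{}}{{}}{}{{}}{{}{}}': depth seq [1 0 1 2 1 2 1 2 1 0 1 2 1 0 1 0 1 2 1 0 1 2 1 2 1 0]
  -> pairs=13 depth=2 groups=6 -> no
String 2 '{{}}{}{{{}}{{}}}{{}{}{}{{{}}}{}}': depth seq [1 2 1 0 1 0 1 2 3 2 1 2 3 2 1 0 1 2 1 2 1 2 1 2 3 4 3 2 1 2 1 0]
  -> pairs=16 depth=4 groups=4 -> no
String 3 '{}{}{}{}{{{}}{{}}{}{{}}{}{}{}{}}{}': depth seq [1 0 1 0 1 0 1 0 1 2 3 2 1 2 3 2 1 2 1 2 3 2 1 2 1 2 1 2 1 2 1 0 1 0]
  -> pairs=17 depth=3 groups=6 -> no
String 4 '{}{}{}{{{}}{}{}{}{}{}{{}}{}{}}': depth seq [1 0 1 0 1 0 1 2 3 2 1 2 1 2 1 2 1 2 1 2 1 2 3 2 1 2 1 2 1 0]
  -> pairs=15 depth=3 groups=4 -> no
String 5 '{{{{{{}}}}}{}{}{}}{}{}{}{}{}{}': depth seq [1 2 3 4 5 6 5 4 3 2 1 2 1 2 1 2 1 0 1 0 1 0 1 0 1 0 1 0 1 0]
  -> pairs=15 depth=6 groups=7 -> yes

Answer: no no no no yes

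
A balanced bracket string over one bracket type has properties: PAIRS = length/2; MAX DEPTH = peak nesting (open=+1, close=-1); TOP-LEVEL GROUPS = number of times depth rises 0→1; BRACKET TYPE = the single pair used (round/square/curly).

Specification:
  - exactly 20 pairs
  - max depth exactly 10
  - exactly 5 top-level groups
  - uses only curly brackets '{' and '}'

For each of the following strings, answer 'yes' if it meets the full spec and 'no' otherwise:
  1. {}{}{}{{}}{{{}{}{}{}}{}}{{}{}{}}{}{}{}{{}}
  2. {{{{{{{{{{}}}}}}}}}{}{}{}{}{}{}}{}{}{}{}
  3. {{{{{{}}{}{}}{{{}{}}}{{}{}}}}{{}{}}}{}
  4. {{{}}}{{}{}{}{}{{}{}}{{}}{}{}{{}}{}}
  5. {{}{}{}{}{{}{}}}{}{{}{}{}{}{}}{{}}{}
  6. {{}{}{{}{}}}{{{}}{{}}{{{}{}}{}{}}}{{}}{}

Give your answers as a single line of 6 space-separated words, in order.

Answer: no yes no no no no

Derivation:
String 1 '{}{}{}{{}}{{{}{}{}{}}{}}{{}{}{}}{}{}{}{{}}': depth seq [1 0 1 0 1 0 1 2 1 0 1 2 3 2 3 2 3 2 3 2 1 2 1 0 1 2 1 2 1 2 1 0 1 0 1 0 1 0 1 2 1 0]
  -> pairs=21 depth=3 groups=10 -> no
String 2 '{{{{{{{{{{}}}}}}}}}{}{}{}{}{}{}}{}{}{}{}': depth seq [1 2 3 4 5 6 7 8 9 10 9 8 7 6 5 4 3 2 1 2 1 2 1 2 1 2 1 2 1 2 1 0 1 0 1 0 1 0 1 0]
  -> pairs=20 depth=10 groups=5 -> yes
String 3 '{{{{{{}}{}{}}{{{}{}}}{{}{}}}}{{}{}}}{}': depth seq [1 2 3 4 5 6 5 4 5 4 5 4 3 4 5 6 5 6 5 4 3 4 5 4 5 4 3 2 1 2 3 2 3 2 1 0 1 0]
  -> pairs=19 depth=6 groups=2 -> no
String 4 '{{{}}}{{}{}{}{}{{}{}}{{}}{}{}{{}}{}}': depth seq [1 2 3 2 1 0 1 2 1 2 1 2 1 2 1 2 3 2 3 2 1 2 3 2 1 2 1 2 1 2 3 2 1 2 1 0]
  -> pairs=18 depth=3 groups=2 -> no
String 5 '{{}{}{}{}{{}{}}}{}{{}{}{}{}{}}{{}}{}': depth seq [1 2 1 2 1 2 1 2 1 2 3 2 3 2 1 0 1 0 1 2 1 2 1 2 1 2 1 2 1 0 1 2 1 0 1 0]
  -> pairs=18 depth=3 groups=5 -> no
String 6 '{{}{}{{}{}}}{{{}}{{}}{{{}{}}{}{}}}{{}}{}': depth seq [1 2 1 2 1 2 3 2 3 2 1 0 1 2 3 2 1 2 3 2 1 2 3 4 3 4 3 2 3 2 3 2 1 0 1 2 1 0 1 0]
  -> pairs=20 depth=4 groups=4 -> no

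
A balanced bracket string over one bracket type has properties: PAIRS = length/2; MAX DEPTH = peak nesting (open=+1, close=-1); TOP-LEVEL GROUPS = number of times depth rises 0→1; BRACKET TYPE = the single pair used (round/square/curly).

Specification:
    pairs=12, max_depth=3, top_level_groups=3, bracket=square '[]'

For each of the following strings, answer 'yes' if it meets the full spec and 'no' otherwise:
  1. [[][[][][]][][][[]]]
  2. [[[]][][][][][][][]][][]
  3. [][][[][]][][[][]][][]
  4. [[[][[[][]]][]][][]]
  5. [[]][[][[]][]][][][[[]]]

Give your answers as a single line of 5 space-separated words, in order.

Answer: no yes no no no

Derivation:
String 1 '[[][[][][]][][][[]]]': depth seq [1 2 1 2 3 2 3 2 3 2 1 2 1 2 1 2 3 2 1 0]
  -> pairs=10 depth=3 groups=1 -> no
String 2 '[[[]][][][][][][][]][][]': depth seq [1 2 3 2 1 2 1 2 1 2 1 2 1 2 1 2 1 2 1 0 1 0 1 0]
  -> pairs=12 depth=3 groups=3 -> yes
String 3 '[][][[][]][][[][]][][]': depth seq [1 0 1 0 1 2 1 2 1 0 1 0 1 2 1 2 1 0 1 0 1 0]
  -> pairs=11 depth=2 groups=7 -> no
String 4 '[[[][[[][]]][]][][]]': depth seq [1 2 3 2 3 4 5 4 5 4 3 2 3 2 1 2 1 2 1 0]
  -> pairs=10 depth=5 groups=1 -> no
String 5 '[[]][[][[]][]][][][[[]]]': depth seq [1 2 1 0 1 2 1 2 3 2 1 2 1 0 1 0 1 0 1 2 3 2 1 0]
  -> pairs=12 depth=3 groups=5 -> no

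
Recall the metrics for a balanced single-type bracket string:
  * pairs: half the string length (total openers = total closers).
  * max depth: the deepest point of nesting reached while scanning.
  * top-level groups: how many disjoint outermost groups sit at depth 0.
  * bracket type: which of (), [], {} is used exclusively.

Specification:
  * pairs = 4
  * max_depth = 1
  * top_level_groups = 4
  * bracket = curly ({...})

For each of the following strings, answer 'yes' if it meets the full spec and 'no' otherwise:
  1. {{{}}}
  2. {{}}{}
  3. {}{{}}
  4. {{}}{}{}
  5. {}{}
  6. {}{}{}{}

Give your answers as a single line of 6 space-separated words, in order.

Answer: no no no no no yes

Derivation:
String 1 '{{{}}}': depth seq [1 2 3 2 1 0]
  -> pairs=3 depth=3 groups=1 -> no
String 2 '{{}}{}': depth seq [1 2 1 0 1 0]
  -> pairs=3 depth=2 groups=2 -> no
String 3 '{}{{}}': depth seq [1 0 1 2 1 0]
  -> pairs=3 depth=2 groups=2 -> no
String 4 '{{}}{}{}': depth seq [1 2 1 0 1 0 1 0]
  -> pairs=4 depth=2 groups=3 -> no
String 5 '{}{}': depth seq [1 0 1 0]
  -> pairs=2 depth=1 groups=2 -> no
String 6 '{}{}{}{}': depth seq [1 0 1 0 1 0 1 0]
  -> pairs=4 depth=1 groups=4 -> yes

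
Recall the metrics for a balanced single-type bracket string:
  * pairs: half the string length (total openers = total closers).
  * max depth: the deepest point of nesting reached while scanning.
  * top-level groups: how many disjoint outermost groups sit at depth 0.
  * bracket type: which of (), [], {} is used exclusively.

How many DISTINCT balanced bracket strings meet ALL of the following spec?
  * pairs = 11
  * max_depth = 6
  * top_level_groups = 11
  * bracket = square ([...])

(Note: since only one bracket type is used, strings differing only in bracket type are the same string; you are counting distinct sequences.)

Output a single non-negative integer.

Answer: 0

Derivation:
Spec: pairs=11 depth=6 groups=11
Count(depth <= 6) = 1
Count(depth <= 5) = 1
Count(depth == 6) = 1 - 1 = 0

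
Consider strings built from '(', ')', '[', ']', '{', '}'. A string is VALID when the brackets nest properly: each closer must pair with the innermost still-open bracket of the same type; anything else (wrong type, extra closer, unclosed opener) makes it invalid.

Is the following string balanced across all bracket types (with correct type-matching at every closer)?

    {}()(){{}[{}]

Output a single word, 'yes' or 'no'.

pos 0: push '{'; stack = {
pos 1: '}' matches '{'; pop; stack = (empty)
pos 2: push '('; stack = (
pos 3: ')' matches '('; pop; stack = (empty)
pos 4: push '('; stack = (
pos 5: ')' matches '('; pop; stack = (empty)
pos 6: push '{'; stack = {
pos 7: push '{'; stack = {{
pos 8: '}' matches '{'; pop; stack = {
pos 9: push '['; stack = {[
pos 10: push '{'; stack = {[{
pos 11: '}' matches '{'; pop; stack = {[
pos 12: ']' matches '['; pop; stack = {
end: stack still non-empty ({) → INVALID
Verdict: unclosed openers at end: { → no

Answer: no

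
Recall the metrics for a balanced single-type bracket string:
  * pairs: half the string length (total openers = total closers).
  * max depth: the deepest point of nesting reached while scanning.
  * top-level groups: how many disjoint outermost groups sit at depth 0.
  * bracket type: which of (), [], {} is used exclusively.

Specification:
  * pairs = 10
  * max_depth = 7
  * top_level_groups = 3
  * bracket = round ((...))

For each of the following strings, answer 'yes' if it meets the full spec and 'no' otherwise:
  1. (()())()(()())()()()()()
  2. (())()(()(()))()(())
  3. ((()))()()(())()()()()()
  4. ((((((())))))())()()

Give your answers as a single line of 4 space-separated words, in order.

Answer: no no no yes

Derivation:
String 1 '(()())()(()())()()()()()': depth seq [1 2 1 2 1 0 1 0 1 2 1 2 1 0 1 0 1 0 1 0 1 0 1 0]
  -> pairs=12 depth=2 groups=8 -> no
String 2 '(())()(()(()))()(())': depth seq [1 2 1 0 1 0 1 2 1 2 3 2 1 0 1 0 1 2 1 0]
  -> pairs=10 depth=3 groups=5 -> no
String 3 '((()))()()(())()()()()()': depth seq [1 2 3 2 1 0 1 0 1 0 1 2 1 0 1 0 1 0 1 0 1 0 1 0]
  -> pairs=12 depth=3 groups=9 -> no
String 4 '((((((())))))())()()': depth seq [1 2 3 4 5 6 7 6 5 4 3 2 1 2 1 0 1 0 1 0]
  -> pairs=10 depth=7 groups=3 -> yes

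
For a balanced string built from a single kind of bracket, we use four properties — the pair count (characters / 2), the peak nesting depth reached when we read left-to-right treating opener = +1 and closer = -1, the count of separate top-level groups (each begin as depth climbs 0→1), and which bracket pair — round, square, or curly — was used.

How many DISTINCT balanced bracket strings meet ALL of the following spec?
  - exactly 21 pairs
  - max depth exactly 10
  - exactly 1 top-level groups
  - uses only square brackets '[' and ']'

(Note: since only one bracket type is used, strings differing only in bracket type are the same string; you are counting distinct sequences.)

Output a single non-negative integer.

Spec: pairs=21 depth=10 groups=1
Count(depth <= 10) = 6186432967
Count(depth <= 9) = 5674201118
Count(depth == 10) = 6186432967 - 5674201118 = 512231849

Answer: 512231849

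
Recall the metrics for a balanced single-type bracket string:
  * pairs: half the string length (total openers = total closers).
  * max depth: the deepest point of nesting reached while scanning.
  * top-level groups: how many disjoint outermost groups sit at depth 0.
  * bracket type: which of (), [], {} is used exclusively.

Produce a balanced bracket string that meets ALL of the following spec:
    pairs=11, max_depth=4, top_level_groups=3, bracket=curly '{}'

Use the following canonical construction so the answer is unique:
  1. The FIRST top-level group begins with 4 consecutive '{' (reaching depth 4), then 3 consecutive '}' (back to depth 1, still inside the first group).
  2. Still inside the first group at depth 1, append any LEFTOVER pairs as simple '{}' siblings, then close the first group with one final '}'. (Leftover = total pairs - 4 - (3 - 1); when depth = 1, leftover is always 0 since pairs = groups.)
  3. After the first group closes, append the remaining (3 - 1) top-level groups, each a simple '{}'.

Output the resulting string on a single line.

Answer: {{{{}}}{}{}{}{}{}}{}{}

Derivation:
Spec: pairs=11 depth=4 groups=3
Leftover pairs = 11 - 4 - (3-1) = 5
First group: deep chain of depth 4 + 5 sibling pairs
Remaining 2 groups: simple '{}' each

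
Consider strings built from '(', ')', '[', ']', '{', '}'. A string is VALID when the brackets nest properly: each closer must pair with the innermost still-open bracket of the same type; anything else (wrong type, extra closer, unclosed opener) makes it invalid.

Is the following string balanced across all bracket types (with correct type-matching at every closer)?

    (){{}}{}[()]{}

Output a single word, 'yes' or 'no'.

pos 0: push '('; stack = (
pos 1: ')' matches '('; pop; stack = (empty)
pos 2: push '{'; stack = {
pos 3: push '{'; stack = {{
pos 4: '}' matches '{'; pop; stack = {
pos 5: '}' matches '{'; pop; stack = (empty)
pos 6: push '{'; stack = {
pos 7: '}' matches '{'; pop; stack = (empty)
pos 8: push '['; stack = [
pos 9: push '('; stack = [(
pos 10: ')' matches '('; pop; stack = [
pos 11: ']' matches '['; pop; stack = (empty)
pos 12: push '{'; stack = {
pos 13: '}' matches '{'; pop; stack = (empty)
end: stack empty → VALID
Verdict: properly nested → yes

Answer: yes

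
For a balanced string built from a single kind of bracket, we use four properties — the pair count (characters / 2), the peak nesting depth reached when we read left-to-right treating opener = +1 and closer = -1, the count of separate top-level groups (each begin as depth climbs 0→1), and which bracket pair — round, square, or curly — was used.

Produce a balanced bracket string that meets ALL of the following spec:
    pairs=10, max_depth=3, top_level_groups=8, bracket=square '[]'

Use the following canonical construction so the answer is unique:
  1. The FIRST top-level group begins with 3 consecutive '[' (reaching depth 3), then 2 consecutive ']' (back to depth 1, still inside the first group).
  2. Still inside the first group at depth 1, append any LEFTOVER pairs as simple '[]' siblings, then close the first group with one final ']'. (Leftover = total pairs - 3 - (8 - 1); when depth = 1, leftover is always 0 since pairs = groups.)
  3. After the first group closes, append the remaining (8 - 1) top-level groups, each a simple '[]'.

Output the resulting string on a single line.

Spec: pairs=10 depth=3 groups=8
Leftover pairs = 10 - 3 - (8-1) = 0
First group: deep chain of depth 3 + 0 sibling pairs
Remaining 7 groups: simple '[]' each

Answer: [[[]]][][][][][][][]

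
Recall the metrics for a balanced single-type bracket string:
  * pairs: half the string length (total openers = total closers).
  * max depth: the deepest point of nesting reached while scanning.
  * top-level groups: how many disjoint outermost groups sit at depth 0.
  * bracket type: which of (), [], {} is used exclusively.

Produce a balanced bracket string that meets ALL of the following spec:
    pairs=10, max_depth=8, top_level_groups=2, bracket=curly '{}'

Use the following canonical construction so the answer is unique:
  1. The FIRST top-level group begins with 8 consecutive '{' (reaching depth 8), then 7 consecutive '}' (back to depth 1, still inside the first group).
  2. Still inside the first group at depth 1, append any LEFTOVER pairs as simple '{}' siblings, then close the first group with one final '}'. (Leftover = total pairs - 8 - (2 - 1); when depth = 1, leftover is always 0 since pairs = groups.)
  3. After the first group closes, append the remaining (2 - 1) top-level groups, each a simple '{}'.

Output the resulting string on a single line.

Spec: pairs=10 depth=8 groups=2
Leftover pairs = 10 - 8 - (2-1) = 1
First group: deep chain of depth 8 + 1 sibling pairs
Remaining 1 groups: simple '{}' each

Answer: {{{{{{{{}}}}}}}{}}{}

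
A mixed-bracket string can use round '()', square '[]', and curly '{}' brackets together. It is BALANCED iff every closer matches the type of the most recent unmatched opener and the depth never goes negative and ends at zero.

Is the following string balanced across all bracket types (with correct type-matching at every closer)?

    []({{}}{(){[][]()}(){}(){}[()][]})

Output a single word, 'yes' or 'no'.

Answer: yes

Derivation:
pos 0: push '['; stack = [
pos 1: ']' matches '['; pop; stack = (empty)
pos 2: push '('; stack = (
pos 3: push '{'; stack = ({
pos 4: push '{'; stack = ({{
pos 5: '}' matches '{'; pop; stack = ({
pos 6: '}' matches '{'; pop; stack = (
pos 7: push '{'; stack = ({
pos 8: push '('; stack = ({(
pos 9: ')' matches '('; pop; stack = ({
pos 10: push '{'; stack = ({{
pos 11: push '['; stack = ({{[
pos 12: ']' matches '['; pop; stack = ({{
pos 13: push '['; stack = ({{[
pos 14: ']' matches '['; pop; stack = ({{
pos 15: push '('; stack = ({{(
pos 16: ')' matches '('; pop; stack = ({{
pos 17: '}' matches '{'; pop; stack = ({
pos 18: push '('; stack = ({(
pos 19: ')' matches '('; pop; stack = ({
pos 20: push '{'; stack = ({{
pos 21: '}' matches '{'; pop; stack = ({
pos 22: push '('; stack = ({(
pos 23: ')' matches '('; pop; stack = ({
pos 24: push '{'; stack = ({{
pos 25: '}' matches '{'; pop; stack = ({
pos 26: push '['; stack = ({[
pos 27: push '('; stack = ({[(
pos 28: ')' matches '('; pop; stack = ({[
pos 29: ']' matches '['; pop; stack = ({
pos 30: push '['; stack = ({[
pos 31: ']' matches '['; pop; stack = ({
pos 32: '}' matches '{'; pop; stack = (
pos 33: ')' matches '('; pop; stack = (empty)
end: stack empty → VALID
Verdict: properly nested → yes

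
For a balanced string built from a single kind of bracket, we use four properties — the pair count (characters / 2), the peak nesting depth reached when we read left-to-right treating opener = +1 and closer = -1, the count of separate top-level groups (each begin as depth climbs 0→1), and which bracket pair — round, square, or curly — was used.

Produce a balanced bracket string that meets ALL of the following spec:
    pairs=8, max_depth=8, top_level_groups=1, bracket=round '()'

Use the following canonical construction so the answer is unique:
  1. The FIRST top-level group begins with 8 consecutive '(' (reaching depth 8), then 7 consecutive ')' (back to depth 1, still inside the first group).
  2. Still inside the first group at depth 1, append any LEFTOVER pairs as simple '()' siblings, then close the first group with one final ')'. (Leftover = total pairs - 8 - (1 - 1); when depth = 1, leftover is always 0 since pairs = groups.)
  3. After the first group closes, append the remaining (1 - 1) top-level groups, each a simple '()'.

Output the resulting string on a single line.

Spec: pairs=8 depth=8 groups=1
Leftover pairs = 8 - 8 - (1-1) = 0
First group: deep chain of depth 8 + 0 sibling pairs
Remaining 0 groups: simple '()' each

Answer: (((((((())))))))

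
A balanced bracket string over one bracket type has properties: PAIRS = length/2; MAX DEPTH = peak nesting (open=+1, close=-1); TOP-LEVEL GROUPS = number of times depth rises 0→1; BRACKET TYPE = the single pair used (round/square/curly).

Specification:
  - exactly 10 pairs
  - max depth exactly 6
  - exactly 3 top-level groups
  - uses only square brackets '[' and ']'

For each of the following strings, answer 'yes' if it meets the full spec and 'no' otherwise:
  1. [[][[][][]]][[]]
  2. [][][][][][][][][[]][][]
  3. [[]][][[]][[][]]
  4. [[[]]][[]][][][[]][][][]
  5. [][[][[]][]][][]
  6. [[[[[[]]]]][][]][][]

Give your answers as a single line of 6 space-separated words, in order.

Answer: no no no no no yes

Derivation:
String 1 '[[][[][][]]][[]]': depth seq [1 2 1 2 3 2 3 2 3 2 1 0 1 2 1 0]
  -> pairs=8 depth=3 groups=2 -> no
String 2 '[][][][][][][][][[]][][]': depth seq [1 0 1 0 1 0 1 0 1 0 1 0 1 0 1 0 1 2 1 0 1 0 1 0]
  -> pairs=12 depth=2 groups=11 -> no
String 3 '[[]][][[]][[][]]': depth seq [1 2 1 0 1 0 1 2 1 0 1 2 1 2 1 0]
  -> pairs=8 depth=2 groups=4 -> no
String 4 '[[[]]][[]][][][[]][][][]': depth seq [1 2 3 2 1 0 1 2 1 0 1 0 1 0 1 2 1 0 1 0 1 0 1 0]
  -> pairs=12 depth=3 groups=8 -> no
String 5 '[][[][[]][]][][]': depth seq [1 0 1 2 1 2 3 2 1 2 1 0 1 0 1 0]
  -> pairs=8 depth=3 groups=4 -> no
String 6 '[[[[[[]]]]][][]][][]': depth seq [1 2 3 4 5 6 5 4 3 2 1 2 1 2 1 0 1 0 1 0]
  -> pairs=10 depth=6 groups=3 -> yes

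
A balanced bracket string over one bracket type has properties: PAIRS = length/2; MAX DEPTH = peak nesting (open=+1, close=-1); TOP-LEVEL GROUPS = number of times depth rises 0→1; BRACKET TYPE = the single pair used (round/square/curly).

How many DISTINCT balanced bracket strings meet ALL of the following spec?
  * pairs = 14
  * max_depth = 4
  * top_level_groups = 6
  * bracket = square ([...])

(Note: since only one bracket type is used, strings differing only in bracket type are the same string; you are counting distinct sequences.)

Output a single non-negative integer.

Spec: pairs=14 depth=4 groups=6
Count(depth <= 4) = 66015
Count(depth <= 3) = 31092
Count(depth == 4) = 66015 - 31092 = 34923

Answer: 34923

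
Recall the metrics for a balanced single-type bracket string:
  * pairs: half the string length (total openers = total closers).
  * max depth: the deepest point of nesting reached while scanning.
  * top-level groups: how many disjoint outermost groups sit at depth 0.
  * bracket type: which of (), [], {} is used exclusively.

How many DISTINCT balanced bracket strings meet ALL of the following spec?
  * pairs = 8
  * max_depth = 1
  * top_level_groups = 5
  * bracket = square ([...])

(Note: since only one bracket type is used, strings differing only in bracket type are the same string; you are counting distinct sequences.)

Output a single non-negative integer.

Answer: 0

Derivation:
Spec: pairs=8 depth=1 groups=5
Count(depth <= 1) = 0
Count(depth <= 0) = 0
Count(depth == 1) = 0 - 0 = 0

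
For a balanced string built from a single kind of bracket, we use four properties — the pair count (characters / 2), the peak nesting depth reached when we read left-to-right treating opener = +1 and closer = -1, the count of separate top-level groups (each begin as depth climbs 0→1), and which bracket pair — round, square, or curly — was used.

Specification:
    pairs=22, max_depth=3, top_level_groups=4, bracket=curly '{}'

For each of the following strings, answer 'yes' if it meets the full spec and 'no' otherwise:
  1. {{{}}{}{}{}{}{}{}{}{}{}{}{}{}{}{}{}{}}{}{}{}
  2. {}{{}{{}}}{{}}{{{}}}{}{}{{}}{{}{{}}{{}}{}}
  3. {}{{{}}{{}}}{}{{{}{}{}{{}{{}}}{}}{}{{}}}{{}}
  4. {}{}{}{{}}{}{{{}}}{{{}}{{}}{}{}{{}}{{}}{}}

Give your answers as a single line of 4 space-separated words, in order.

Answer: yes no no no

Derivation:
String 1 '{{{}}{}{}{}{}{}{}{}{}{}{}{}{}{}{}{}{}}{}{}{}': depth seq [1 2 3 2 1 2 1 2 1 2 1 2 1 2 1 2 1 2 1 2 1 2 1 2 1 2 1 2 1 2 1 2 1 2 1 2 1 0 1 0 1 0 1 0]
  -> pairs=22 depth=3 groups=4 -> yes
String 2 '{}{{}{{}}}{{}}{{{}}}{}{}{{}}{{}{{}}{{}}{}}': depth seq [1 0 1 2 1 2 3 2 1 0 1 2 1 0 1 2 3 2 1 0 1 0 1 0 1 2 1 0 1 2 1 2 3 2 1 2 3 2 1 2 1 0]
  -> pairs=21 depth=3 groups=8 -> no
String 3 '{}{{{}}{{}}}{}{{{}{}{}{{}{{}}}{}}{}{{}}}{{}}': depth seq [1 0 1 2 3 2 1 2 3 2 1 0 1 0 1 2 3 2 3 2 3 2 3 4 3 4 5 4 3 2 3 2 1 2 1 2 3 2 1 0 1 2 1 0]
  -> pairs=22 depth=5 groups=5 -> no
String 4 '{}{}{}{{}}{}{{{}}}{{{}}{{}}{}{}{{}}{{}}{}}': depth seq [1 0 1 0 1 0 1 2 1 0 1 0 1 2 3 2 1 0 1 2 3 2 1 2 3 2 1 2 1 2 1 2 3 2 1 2 3 2 1 2 1 0]
  -> pairs=21 depth=3 groups=7 -> no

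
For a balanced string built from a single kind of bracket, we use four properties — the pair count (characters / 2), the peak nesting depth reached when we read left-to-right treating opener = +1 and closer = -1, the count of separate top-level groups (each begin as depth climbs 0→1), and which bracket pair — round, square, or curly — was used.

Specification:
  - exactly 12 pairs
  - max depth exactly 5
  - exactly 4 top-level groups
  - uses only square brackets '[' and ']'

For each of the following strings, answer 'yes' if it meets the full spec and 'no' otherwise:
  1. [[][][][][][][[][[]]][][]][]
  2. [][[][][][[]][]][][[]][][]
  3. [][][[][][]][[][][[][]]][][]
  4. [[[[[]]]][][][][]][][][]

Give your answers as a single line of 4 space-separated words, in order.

Answer: no no no yes

Derivation:
String 1 '[[][][][][][][[][[]]][][]][]': depth seq [1 2 1 2 1 2 1 2 1 2 1 2 1 2 3 2 3 4 3 2 1 2 1 2 1 0 1 0]
  -> pairs=14 depth=4 groups=2 -> no
String 2 '[][[][][][[]][]][][[]][][]': depth seq [1 0 1 2 1 2 1 2 1 2 3 2 1 2 1 0 1 0 1 2 1 0 1 0 1 0]
  -> pairs=13 depth=3 groups=6 -> no
String 3 '[][][[][][]][[][][[][]]][][]': depth seq [1 0 1 0 1 2 1 2 1 2 1 0 1 2 1 2 1 2 3 2 3 2 1 0 1 0 1 0]
  -> pairs=14 depth=3 groups=6 -> no
String 4 '[[[[[]]]][][][][]][][][]': depth seq [1 2 3 4 5 4 3 2 1 2 1 2 1 2 1 2 1 0 1 0 1 0 1 0]
  -> pairs=12 depth=5 groups=4 -> yes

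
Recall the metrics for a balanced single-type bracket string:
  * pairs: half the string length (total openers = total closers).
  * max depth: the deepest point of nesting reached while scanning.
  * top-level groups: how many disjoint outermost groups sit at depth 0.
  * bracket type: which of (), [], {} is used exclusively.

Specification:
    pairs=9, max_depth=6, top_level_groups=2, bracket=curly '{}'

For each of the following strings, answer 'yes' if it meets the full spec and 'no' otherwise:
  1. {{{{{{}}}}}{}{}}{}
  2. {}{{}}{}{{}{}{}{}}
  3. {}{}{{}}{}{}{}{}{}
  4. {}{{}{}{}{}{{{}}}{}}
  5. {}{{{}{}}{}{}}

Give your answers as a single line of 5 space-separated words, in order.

String 1 '{{{{{{}}}}}{}{}}{}': depth seq [1 2 3 4 5 6 5 4 3 2 1 2 1 2 1 0 1 0]
  -> pairs=9 depth=6 groups=2 -> yes
String 2 '{}{{}}{}{{}{}{}{}}': depth seq [1 0 1 2 1 0 1 0 1 2 1 2 1 2 1 2 1 0]
  -> pairs=9 depth=2 groups=4 -> no
String 3 '{}{}{{}}{}{}{}{}{}': depth seq [1 0 1 0 1 2 1 0 1 0 1 0 1 0 1 0 1 0]
  -> pairs=9 depth=2 groups=8 -> no
String 4 '{}{{}{}{}{}{{{}}}{}}': depth seq [1 0 1 2 1 2 1 2 1 2 1 2 3 4 3 2 1 2 1 0]
  -> pairs=10 depth=4 groups=2 -> no
String 5 '{}{{{}{}}{}{}}': depth seq [1 0 1 2 3 2 3 2 1 2 1 2 1 0]
  -> pairs=7 depth=3 groups=2 -> no

Answer: yes no no no no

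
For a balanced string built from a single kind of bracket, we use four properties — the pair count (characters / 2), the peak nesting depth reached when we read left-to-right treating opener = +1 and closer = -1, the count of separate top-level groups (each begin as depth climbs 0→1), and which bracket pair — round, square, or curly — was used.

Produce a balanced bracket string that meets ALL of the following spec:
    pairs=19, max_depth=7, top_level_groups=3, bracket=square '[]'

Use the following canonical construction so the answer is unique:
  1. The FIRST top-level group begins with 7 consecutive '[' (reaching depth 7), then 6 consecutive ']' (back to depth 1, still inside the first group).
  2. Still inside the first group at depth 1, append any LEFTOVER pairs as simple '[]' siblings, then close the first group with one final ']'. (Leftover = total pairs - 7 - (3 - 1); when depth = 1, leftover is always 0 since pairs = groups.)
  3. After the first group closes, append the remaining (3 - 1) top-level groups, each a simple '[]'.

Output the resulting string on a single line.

Answer: [[[[[[[]]]]]][][][][][][][][][][]][][]

Derivation:
Spec: pairs=19 depth=7 groups=3
Leftover pairs = 19 - 7 - (3-1) = 10
First group: deep chain of depth 7 + 10 sibling pairs
Remaining 2 groups: simple '[]' each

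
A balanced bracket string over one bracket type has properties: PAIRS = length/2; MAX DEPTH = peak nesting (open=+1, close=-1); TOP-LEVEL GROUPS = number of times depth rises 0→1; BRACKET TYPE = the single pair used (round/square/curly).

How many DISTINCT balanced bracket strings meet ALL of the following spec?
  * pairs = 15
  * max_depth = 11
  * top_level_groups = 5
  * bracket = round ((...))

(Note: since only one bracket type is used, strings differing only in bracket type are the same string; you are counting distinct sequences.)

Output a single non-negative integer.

Answer: 5

Derivation:
Spec: pairs=15 depth=11 groups=5
Count(depth <= 11) = 653752
Count(depth <= 10) = 653747
Count(depth == 11) = 653752 - 653747 = 5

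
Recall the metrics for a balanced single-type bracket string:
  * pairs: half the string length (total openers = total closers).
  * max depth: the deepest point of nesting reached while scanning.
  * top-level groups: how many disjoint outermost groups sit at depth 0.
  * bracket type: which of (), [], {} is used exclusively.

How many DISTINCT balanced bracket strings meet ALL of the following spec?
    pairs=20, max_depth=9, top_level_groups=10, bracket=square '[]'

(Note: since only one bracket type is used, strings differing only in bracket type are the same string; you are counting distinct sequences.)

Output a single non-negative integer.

Spec: pairs=20 depth=9 groups=10
Count(depth <= 9) = 10014735
Count(depth <= 8) = 10011515
Count(depth == 9) = 10014735 - 10011515 = 3220

Answer: 3220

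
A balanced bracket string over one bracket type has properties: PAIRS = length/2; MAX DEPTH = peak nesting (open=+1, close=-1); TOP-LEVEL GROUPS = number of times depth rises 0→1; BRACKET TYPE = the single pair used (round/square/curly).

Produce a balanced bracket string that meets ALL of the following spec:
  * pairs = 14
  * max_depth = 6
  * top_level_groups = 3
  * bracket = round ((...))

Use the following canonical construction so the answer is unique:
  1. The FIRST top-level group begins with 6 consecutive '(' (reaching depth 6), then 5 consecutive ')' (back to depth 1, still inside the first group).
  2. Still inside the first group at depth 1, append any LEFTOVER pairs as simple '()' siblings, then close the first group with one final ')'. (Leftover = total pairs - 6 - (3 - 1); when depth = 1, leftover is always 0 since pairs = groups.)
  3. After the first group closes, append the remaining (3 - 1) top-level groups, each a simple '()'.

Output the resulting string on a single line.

Answer: (((((()))))()()()()()())()()

Derivation:
Spec: pairs=14 depth=6 groups=3
Leftover pairs = 14 - 6 - (3-1) = 6
First group: deep chain of depth 6 + 6 sibling pairs
Remaining 2 groups: simple '()' each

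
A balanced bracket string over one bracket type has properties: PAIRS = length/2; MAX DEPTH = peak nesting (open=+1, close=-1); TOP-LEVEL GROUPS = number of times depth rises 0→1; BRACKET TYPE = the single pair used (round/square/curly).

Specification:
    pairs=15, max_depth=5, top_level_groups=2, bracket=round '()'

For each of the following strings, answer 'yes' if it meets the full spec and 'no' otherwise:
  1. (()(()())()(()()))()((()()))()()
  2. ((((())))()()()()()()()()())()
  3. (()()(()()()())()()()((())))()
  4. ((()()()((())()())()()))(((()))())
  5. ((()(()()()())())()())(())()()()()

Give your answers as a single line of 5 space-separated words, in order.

Answer: no yes no no no

Derivation:
String 1 '(()(()())()(()()))()((()()))()()': depth seq [1 2 1 2 3 2 3 2 1 2 1 2 3 2 3 2 1 0 1 0 1 2 3 2 3 2 1 0 1 0 1 0]
  -> pairs=16 depth=3 groups=5 -> no
String 2 '((((())))()()()()()()()()())()': depth seq [1 2 3 4 5 4 3 2 1 2 1 2 1 2 1 2 1 2 1 2 1 2 1 2 1 2 1 0 1 0]
  -> pairs=15 depth=5 groups=2 -> yes
String 3 '(()()(()()()())()()()((())))()': depth seq [1 2 1 2 1 2 3 2 3 2 3 2 3 2 1 2 1 2 1 2 1 2 3 4 3 2 1 0 1 0]
  -> pairs=15 depth=4 groups=2 -> no
String 4 '((()()()((())()())()()))(((()))())': depth seq [1 2 3 2 3 2 3 2 3 4 5 4 3 4 3 4 3 2 3 2 3 2 1 0 1 2 3 4 3 2 1 2 1 0]
  -> pairs=17 depth=5 groups=2 -> no
String 5 '((()(()()()())())()())(())()()()()': depth seq [1 2 3 2 3 4 3 4 3 4 3 4 3 2 3 2 1 2 1 2 1 0 1 2 1 0 1 0 1 0 1 0 1 0]
  -> pairs=17 depth=4 groups=6 -> no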